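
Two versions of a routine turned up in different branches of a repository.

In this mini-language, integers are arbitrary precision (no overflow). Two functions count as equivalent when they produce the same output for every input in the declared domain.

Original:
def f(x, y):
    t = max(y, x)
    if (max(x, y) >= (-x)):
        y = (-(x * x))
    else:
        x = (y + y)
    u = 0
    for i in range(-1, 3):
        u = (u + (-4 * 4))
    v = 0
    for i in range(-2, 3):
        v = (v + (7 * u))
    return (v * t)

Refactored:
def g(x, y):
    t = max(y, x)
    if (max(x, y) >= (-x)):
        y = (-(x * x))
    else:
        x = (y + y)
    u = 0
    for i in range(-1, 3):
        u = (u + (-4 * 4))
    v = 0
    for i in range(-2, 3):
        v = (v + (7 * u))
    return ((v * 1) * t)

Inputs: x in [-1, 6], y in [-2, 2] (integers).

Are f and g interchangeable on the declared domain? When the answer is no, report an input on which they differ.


This is a faithful refactor — constant usage differs; arithmetic usage differs, but the computed results match everywhere.
Spot check at x=3, y=-2 — f: t = 3; (max(x, y) >= (-x)) -> true; y = -9; u = 0; [i=-1]; u = -16; [i=0]; u = -32; [i=1]; u = -48; [i=2]; u = -64; v = 0; [i=-2]; v = -448; [i=-1]; v = -896; [i=0]; v = -1344; [i=1]; v = -1792; [i=2]; v = -2240; return -6720. g: t = 3; (max(x, y) >= (-x)) -> true; y = -9; u = 0; [i=-1]; u = -16; [i=0]; u = -32; [i=1]; u = -48; [i=2]; u = -64; v = 0; [i=-2]; v = -448; [i=-1]; v = -896; [i=0]; v = -1344; [i=1]; v = -1792; [i=2]; v = -2240; return -6720. Both give -6720.
An exhaustive pass over the 40 declared inputs shows identical outputs.
verdict: equivalent


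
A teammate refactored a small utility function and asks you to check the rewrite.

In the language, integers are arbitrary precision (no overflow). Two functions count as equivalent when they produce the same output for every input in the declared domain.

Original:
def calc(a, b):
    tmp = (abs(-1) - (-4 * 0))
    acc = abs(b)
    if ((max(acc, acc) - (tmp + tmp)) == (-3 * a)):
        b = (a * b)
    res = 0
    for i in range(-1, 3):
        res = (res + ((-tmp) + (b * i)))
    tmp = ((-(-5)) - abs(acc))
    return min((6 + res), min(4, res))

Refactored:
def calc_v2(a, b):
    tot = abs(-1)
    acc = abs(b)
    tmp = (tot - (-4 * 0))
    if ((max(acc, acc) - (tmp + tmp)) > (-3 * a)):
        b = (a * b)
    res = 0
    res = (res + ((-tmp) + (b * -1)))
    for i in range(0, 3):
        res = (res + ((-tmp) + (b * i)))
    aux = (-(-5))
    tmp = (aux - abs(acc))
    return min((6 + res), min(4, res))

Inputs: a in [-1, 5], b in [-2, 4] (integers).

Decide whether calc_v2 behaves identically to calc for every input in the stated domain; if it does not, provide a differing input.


Consider the input a=0, b=-2.
calc: tmp := 1 | acc := 2 | ((max(acc, acc) - (tmp + tmp)) == (-3 * a)): true | b := 0 | res := 0 | iter i=-1: | res := -1 | iter i=0: | res := -2 | iter i=1: | res := -3 | iter i=2: | res := -4 | tmp := 3 | result -4
calc_v2: tot := 1 | acc := 2 | tmp := 1 | ((max(acc, acc) - (tmp + tmp)) > (-3 * a)): false | res := 0 | res := 1 | iter i=0: | res := 0 | iter i=1: | res := -3 | iter i=2: | res := -8 | aux := 5 | tmp := 3 | result -8
-4 vs -8 — the two versions disagree here.
verdict: not equivalent; witness: a=0, b=-2


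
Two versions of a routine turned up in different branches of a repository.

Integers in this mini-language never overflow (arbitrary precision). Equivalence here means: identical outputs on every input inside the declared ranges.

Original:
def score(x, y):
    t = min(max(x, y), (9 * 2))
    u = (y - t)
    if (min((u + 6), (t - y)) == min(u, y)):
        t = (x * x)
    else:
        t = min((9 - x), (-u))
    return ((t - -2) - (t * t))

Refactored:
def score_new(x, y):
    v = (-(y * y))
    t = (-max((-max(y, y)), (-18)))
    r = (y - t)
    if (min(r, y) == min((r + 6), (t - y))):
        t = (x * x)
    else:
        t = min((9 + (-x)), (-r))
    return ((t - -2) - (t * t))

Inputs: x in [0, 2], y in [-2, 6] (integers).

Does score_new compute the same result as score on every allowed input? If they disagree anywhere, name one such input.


The rewrite breaks on x=0, y=-2, where the results are 0 and 2.
score: t becomes 0; next u becomes -2; next (min((u + 6), (t - y)) == min(u, y)) evaluates to false; next t becomes 2; next final value 0
score_new: v becomes -4; next t becomes -2; next r becomes 0; next (min(r, y) == min((r + 6), (t - y))) evaluates to false; next t becomes 0; next final value 2
verdict: not equivalent; witness: x=0, y=-2


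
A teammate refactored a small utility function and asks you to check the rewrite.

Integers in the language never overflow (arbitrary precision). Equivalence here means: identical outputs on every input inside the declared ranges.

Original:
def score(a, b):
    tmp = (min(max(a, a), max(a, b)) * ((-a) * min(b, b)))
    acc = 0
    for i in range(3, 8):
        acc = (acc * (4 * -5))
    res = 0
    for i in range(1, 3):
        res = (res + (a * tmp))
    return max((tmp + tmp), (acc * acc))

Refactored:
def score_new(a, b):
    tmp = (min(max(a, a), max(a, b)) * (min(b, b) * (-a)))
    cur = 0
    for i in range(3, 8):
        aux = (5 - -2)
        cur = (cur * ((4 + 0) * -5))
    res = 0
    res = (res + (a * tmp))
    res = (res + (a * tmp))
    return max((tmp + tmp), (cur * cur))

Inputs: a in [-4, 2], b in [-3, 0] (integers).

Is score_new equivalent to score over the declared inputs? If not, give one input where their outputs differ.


Reading the diff, among the changes: loop structure differs, and constant usage differs, and statement counts differ, and arithmetic usage differs, and local variable names differ.
Spot check at a=1, b=-2 — score: tmp becomes 2; next acc becomes 0; next at i=3:; next acc becomes 0; next at i=4:; next acc becomes 0; next at i=5:; next acc becomes 0; next at i=6:; next acc becomes 0; next at i=7:; next acc becomes 0; next res becomes 0; next at i=1:; next res becomes 2; next at i=2:; next res becomes 4; next final value 4. score_new: tmp becomes 2; next cur becomes 0; next at i=3:; next aux becomes 7; next cur becomes 0; next at i=4:; next aux becomes 7; next cur becomes 0; next at i=5:; next aux becomes 7; next cur becomes 0; next at i=6:; next aux becomes 7; next cur becomes 0; next at i=7:; next aux becomes 7; next cur becomes 0; next res becomes 0; next res becomes 2; next res becomes 4; next final value 4. Both give 4.
Across all 28 domain points the two functions coincide.
verdict: equivalent


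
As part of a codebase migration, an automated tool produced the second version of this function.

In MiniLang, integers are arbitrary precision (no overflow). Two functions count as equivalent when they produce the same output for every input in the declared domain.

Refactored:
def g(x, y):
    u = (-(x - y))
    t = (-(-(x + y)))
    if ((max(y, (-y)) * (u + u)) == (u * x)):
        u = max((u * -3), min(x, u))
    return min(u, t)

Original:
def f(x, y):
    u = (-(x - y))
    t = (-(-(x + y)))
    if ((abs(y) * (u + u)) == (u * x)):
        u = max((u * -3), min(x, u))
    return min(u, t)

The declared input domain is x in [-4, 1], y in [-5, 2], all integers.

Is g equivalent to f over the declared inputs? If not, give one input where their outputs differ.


Changes here: min/max/abs usage differs; the full 48-point sweep finds no disagreement.
verdict: equivalent


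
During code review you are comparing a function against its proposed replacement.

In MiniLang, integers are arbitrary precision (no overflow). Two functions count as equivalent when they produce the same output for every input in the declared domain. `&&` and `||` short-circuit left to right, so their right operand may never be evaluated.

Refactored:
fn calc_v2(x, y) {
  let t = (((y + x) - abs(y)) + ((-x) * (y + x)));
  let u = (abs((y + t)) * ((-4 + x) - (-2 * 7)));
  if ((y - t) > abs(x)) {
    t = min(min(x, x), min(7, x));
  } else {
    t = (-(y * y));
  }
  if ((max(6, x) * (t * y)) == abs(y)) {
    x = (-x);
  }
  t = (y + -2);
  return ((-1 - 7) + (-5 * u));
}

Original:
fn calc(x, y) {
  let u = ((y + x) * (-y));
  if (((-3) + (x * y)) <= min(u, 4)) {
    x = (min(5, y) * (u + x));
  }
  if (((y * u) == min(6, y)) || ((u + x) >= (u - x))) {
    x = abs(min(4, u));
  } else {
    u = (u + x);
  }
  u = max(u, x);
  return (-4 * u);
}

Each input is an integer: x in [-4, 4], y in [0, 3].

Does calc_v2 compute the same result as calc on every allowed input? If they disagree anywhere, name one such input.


There is a counterexample at x=-4, y=0: 0 on one side, -608 on the other.
calc: u becomes 0; next (((-3) + (x * y)) <= min(u, 4)) evaluates to true; next x becomes 0; next (((y * u) == min(6, y)) || ((u + x) >= (u - x))) evaluates to true; next x becomes 0; next u becomes 0; next final value 0
calc_v2: t becomes -20; next u becomes 120; next ((y - t) > abs(x)) evaluates to true; next t becomes -4; next ((max(6, x) * (t * y)) == abs(y)) evaluates to true; next x becomes 4; next t becomes -2; next final value -608
verdict: not equivalent; witness: x=-4, y=0


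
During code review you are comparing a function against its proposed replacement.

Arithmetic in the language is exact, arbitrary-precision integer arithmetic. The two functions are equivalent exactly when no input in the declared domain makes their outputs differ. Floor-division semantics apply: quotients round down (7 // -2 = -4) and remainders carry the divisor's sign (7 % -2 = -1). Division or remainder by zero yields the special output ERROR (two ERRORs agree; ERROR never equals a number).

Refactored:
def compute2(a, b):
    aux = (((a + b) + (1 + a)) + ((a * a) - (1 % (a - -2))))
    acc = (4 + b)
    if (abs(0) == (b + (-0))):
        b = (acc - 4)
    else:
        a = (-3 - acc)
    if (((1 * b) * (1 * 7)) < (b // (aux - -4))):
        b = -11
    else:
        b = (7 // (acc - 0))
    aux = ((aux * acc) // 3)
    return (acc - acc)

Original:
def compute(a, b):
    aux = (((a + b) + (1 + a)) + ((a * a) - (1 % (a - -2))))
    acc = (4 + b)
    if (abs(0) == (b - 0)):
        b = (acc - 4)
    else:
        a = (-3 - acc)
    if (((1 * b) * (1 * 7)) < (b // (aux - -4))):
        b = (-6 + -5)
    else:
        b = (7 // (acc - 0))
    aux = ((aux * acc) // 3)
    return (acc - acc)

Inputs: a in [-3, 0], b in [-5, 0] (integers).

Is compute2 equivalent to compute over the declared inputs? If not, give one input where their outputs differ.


Comparing the listings, the differences include: arithmetic usage differs, and constant usage differs.
One worked example (a=-2, b=-1) — compute: division by zero -> ERROR; compute2: division by zero -> ERROR; agreement on ERROR.
Across all 24 domain points the two functions coincide.
verdict: equivalent


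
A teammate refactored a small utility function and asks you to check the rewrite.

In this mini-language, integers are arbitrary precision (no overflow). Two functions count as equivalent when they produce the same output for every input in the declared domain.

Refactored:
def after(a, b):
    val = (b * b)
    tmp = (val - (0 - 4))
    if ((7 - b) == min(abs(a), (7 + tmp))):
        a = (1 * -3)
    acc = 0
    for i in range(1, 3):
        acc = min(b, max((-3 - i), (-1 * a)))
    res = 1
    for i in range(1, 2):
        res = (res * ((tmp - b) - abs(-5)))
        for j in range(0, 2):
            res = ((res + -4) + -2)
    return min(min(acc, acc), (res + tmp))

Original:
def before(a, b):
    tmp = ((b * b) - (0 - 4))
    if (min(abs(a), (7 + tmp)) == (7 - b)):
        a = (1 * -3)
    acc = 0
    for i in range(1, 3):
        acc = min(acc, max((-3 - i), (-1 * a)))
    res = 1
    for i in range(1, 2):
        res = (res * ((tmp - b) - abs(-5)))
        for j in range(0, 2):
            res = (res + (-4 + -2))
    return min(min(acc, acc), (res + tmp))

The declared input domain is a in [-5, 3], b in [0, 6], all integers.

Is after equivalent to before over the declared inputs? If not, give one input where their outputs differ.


Not equivalent: a=-5, b=3 separates them (0 vs 3).
before: tmp=13, then (min(abs(a), (7 + tmp)) == (7 - b)) is false, then acc=0, then (i=1), then acc=0, then (i=2), then acc=0, then res=1, then (i=1), then res=5, then (j=0), then res=-1, then (j=1), then res=-7, then returns 0
after: val=9, then tmp=13, then ((7 - b) == min(abs(a), (7 + tmp))) is false, then acc=0, then (i=1), then acc=3, then (i=2), then acc=3, then res=1, then (i=1), then res=5, then (j=0), then res=-1, then (j=1), then res=-7, then returns 3
verdict: not equivalent; witness: a=-5, b=3


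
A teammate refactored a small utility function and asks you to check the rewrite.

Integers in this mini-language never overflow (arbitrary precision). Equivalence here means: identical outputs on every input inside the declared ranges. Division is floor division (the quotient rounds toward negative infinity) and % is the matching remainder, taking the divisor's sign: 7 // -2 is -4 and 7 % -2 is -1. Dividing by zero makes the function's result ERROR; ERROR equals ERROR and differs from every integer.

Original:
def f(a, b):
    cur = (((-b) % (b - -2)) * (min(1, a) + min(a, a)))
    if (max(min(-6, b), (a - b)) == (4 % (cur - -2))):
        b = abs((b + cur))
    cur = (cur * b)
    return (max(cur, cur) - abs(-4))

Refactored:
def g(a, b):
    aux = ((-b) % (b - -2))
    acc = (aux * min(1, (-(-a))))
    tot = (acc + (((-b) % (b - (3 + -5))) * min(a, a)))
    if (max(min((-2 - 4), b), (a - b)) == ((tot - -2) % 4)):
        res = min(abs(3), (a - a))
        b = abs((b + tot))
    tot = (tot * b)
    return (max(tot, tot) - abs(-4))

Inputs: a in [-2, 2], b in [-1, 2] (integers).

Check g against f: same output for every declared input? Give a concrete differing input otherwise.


There is a counterexample at a=2, b=2: 8 on one side, 44 on the other.
f: cur = 6; (max(min(-6, b), (a - b)) == (4 % (cur - -2))) -> false; cur = 12; return 8
g: aux = 2; acc = 2; tot = 6; (max(min((-2 - 4), b), (a - b)) == ((tot - -2) % 4)) -> true; res = 0; b = 8; tot = 48; return 44
verdict: not equivalent; witness: a=2, b=2


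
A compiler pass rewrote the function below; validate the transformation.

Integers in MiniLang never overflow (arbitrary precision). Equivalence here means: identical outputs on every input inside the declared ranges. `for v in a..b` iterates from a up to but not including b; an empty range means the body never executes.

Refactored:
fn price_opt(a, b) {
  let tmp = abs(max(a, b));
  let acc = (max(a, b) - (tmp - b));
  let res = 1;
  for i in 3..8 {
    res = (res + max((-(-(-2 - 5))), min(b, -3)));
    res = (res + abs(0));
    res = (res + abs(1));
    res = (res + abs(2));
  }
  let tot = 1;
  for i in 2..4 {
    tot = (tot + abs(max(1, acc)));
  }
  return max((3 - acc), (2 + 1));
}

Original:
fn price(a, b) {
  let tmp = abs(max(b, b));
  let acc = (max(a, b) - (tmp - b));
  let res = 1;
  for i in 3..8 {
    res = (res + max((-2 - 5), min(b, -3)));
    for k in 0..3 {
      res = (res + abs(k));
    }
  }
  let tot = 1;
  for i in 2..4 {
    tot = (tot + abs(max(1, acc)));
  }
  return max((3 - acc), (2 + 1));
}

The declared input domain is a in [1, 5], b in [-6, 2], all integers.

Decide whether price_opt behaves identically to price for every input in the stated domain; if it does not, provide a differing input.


Take a=1, b=-6.
price: tmp = 6; acc = -11; res = 1; [i=3]; res = -5; [k=0]; res = -5; [k=1]; res = -4; [k=2]; res = -2; [i=4]; res = -8; [k=0]; res = -8; [k=1]; res = -7; [k=2]; res = -5; [i=5]; res = -11; [k=0]; res = -11; [k=1]; res = -10; [k=2]; res = -8; [i=6]; res = -14; [k=0]; res = -14; [k=1]; res = -13; [k=2]; res = -11; [i=7]; res = -17; [k=0]; res = -17; [k=1]; res = -16; [k=2]; res = -14; tot = 1; [i=2]; tot = 2; [i=3]; tot = 3; return 14
price_opt: tmp = 1; acc = -6; res = 1; [i=3]; res = -5; res = -5; res = -4; res = -2; [i=4]; res = -8; res = -8; res = -7; res = -5; [i=5]; res = -11; res = -11; res = -10; res = -8; [i=6]; res = -14; res = -14; res = -13; res = -11; [i=7]; res = -17; res = -17; res = -16; res = -14; tot = 1; [i=2]; tot = 2; [i=3]; tot = 3; return 9
14 and 9 differ, so these are not the same function on this domain.
verdict: not equivalent; witness: a=1, b=-6


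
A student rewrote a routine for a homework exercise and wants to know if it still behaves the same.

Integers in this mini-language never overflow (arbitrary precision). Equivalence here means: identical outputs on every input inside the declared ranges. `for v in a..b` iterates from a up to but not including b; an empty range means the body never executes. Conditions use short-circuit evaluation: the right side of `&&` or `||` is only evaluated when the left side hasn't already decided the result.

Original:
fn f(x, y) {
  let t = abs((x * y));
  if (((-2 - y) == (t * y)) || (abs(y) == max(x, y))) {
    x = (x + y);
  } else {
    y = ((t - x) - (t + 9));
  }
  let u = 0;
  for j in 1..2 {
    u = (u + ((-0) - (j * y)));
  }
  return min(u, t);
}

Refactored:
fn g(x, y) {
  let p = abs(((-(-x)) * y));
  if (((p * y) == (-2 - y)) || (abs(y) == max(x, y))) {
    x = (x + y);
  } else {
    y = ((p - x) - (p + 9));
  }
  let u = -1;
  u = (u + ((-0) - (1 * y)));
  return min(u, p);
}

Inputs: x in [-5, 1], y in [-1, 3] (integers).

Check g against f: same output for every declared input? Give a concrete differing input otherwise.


Take x=-5, y=-1.
f: t = 5; (((-2 - y) == (t * y)) || (abs(y) == max(x, y))) -> false; y = -4; u = 0; [j=1]; u = 4; return 4
g: p = 5; (((p * y) == (-2 - y)) || (abs(y) == max(x, y))) -> false; y = -4; u = -1; u = 3; return 3
4 vs 3 — the two versions disagree here.
verdict: not equivalent; witness: x=-5, y=-1


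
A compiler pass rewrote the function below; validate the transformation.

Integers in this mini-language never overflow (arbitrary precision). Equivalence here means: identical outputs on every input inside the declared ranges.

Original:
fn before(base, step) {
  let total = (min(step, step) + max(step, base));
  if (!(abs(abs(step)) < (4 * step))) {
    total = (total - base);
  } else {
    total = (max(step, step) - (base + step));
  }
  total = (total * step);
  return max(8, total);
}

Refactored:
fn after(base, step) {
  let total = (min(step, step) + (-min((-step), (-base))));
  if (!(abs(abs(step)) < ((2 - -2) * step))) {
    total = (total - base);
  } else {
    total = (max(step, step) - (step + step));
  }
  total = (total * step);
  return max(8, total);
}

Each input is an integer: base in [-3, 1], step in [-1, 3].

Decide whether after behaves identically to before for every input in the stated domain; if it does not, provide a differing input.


The rewrite breaks on base=-3, step=3, where the results are 9 and 8.
before: total=6, then (!(abs(abs(step)) < (4 * step))) is false, then total=3, then total=9, then returns 9
after: total=6, then (!(abs(abs(step)) < ((2 - -2) * step))) is false, then total=-3, then total=-9, then returns 8
verdict: not equivalent; witness: base=-3, step=3


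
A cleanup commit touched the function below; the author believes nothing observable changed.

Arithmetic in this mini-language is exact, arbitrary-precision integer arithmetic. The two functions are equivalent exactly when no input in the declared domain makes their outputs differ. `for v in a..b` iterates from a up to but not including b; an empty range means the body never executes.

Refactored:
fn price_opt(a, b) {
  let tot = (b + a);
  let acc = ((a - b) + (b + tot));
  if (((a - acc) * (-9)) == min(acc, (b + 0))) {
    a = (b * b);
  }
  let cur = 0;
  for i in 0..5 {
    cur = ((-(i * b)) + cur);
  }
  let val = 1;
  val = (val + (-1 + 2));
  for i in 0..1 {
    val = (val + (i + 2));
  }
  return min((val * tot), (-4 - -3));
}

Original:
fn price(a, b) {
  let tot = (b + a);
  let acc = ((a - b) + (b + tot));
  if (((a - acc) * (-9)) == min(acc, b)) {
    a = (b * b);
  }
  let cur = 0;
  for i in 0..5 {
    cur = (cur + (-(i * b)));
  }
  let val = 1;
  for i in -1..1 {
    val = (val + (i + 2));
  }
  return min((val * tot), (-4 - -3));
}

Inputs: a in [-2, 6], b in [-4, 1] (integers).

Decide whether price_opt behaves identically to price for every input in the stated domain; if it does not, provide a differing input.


The two versions differ — the changes include constant usage differs; and arithmetic usage differs; and loop structure differs; and statement counts differ.
Spot check at a=0, b=-1 — price: tot = -1; acc = -1; (((a - acc) * (-9)) == min(acc, b)) -> false; cur = 0; [i=0]; cur = 0; [i=1]; cur = 1; [i=2]; cur = 3; [i=3]; cur = 6; [i=4]; cur = 10; val = 1; [i=-1]; val = 2; [i=0]; val = 4; return -4. price_opt: tot = -1; acc = -1; (((a - acc) * (-9)) == min(acc, (b + 0))) -> false; cur = 0; [i=0]; cur = 0; [i=1]; cur = 1; [i=2]; cur = 3; [i=3]; cur = 6; [i=4]; cur = 10; val = 1; val = 2; [i=0]; val = 4; return -4. Both give -4.
An exhaustive pass over the 54 declared inputs shows identical outputs.
verdict: equivalent


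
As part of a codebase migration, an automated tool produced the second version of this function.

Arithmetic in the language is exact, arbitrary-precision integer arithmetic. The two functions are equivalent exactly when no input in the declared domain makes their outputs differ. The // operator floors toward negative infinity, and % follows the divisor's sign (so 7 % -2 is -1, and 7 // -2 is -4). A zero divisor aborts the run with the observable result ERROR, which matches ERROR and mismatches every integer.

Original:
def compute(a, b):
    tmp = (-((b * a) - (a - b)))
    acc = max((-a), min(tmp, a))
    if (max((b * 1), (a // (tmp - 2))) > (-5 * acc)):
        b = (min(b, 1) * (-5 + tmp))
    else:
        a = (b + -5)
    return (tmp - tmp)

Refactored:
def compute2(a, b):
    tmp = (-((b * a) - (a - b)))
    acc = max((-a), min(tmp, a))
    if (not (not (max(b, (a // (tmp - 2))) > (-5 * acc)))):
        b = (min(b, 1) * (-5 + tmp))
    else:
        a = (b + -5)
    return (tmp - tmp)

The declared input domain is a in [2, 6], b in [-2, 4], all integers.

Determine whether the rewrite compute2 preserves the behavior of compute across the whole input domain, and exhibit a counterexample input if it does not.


Equivalent — the differences include boolean connective usage differs; also constant usage differs; also arithmetic usage differs, yet no declared input distinguishes the two.
One worked example (a=6, b=2) — compute: tmp = -8; acc = -6; (max((b * 1), (a // (tmp - 2))) > (-5 * acc)) -> false; a = -3; return 0; compute2: tmp = -8; acc = -6; (not (not (max(b, (a // (tmp - 2))) > (-5 * acc)))) -> false; a = -3; return 0; agreement on 0.
Sweeping the whole domain (35 inputs) finds no disagreement.
verdict: equivalent


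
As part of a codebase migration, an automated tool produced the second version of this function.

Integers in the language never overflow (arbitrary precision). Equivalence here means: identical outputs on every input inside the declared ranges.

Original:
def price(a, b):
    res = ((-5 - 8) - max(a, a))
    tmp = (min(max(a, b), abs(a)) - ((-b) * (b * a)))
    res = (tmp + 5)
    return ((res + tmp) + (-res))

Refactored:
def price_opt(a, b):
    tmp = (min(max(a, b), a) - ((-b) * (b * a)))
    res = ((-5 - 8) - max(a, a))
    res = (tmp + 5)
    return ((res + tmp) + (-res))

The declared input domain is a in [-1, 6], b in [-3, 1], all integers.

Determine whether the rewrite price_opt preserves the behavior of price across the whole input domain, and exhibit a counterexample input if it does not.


There is a counterexample at a=-1, b=0: 0 on one side, -1 on the other.
price: res becomes -12; next tmp becomes 0; next res becomes 5; next final value 0
price_opt: tmp becomes -1; next res becomes -12; next res becomes 4; next final value -1
verdict: not equivalent; witness: a=-1, b=0


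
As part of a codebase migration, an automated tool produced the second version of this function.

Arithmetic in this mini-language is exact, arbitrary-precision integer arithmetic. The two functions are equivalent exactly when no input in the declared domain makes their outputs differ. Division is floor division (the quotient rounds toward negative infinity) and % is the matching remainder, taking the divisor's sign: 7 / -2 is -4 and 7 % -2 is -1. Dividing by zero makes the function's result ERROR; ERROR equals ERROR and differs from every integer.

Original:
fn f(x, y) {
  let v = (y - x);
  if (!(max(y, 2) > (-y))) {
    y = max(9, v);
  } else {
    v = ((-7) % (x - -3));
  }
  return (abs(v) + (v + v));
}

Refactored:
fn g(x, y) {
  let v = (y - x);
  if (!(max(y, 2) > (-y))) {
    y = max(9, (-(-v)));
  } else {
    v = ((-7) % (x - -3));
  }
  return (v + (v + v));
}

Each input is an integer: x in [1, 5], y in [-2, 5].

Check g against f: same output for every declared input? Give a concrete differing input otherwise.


Take x=1, y=-2.
f: v := -3 | (!(max(y, 2) > (-y))): true | y := 9 | result -3
g: v := -3 | (!(max(y, 2) > (-y))): true | y := 9 | result -9
-3 against -9: the behavior changed.
verdict: not equivalent; witness: x=1, y=-2


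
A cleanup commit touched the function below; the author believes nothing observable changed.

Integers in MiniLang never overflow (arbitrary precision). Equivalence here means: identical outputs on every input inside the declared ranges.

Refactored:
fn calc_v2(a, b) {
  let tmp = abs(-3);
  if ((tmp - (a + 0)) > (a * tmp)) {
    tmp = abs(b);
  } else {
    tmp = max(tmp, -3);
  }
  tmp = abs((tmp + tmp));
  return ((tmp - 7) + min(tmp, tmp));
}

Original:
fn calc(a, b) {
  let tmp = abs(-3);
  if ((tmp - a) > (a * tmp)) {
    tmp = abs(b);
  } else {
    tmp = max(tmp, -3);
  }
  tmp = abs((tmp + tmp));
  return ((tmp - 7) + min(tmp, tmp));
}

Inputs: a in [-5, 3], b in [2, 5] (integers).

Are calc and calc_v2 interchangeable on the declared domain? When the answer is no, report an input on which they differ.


The two are interchangeable: arithmetic usage differs, constant usage differs, and every declared input agrees.
One worked example (a=2, b=3) — calc: tmp = 3; ((tmp - a) > (a * tmp)) -> false; tmp = 3; tmp = 6; return 5; calc_v2: tmp = 3; ((tmp - (a + 0)) > (a * tmp)) -> false; tmp = 3; tmp = 6; return 5; agreement on 5.
Sweeping the whole domain (36 inputs) finds no disagreement.
verdict: equivalent


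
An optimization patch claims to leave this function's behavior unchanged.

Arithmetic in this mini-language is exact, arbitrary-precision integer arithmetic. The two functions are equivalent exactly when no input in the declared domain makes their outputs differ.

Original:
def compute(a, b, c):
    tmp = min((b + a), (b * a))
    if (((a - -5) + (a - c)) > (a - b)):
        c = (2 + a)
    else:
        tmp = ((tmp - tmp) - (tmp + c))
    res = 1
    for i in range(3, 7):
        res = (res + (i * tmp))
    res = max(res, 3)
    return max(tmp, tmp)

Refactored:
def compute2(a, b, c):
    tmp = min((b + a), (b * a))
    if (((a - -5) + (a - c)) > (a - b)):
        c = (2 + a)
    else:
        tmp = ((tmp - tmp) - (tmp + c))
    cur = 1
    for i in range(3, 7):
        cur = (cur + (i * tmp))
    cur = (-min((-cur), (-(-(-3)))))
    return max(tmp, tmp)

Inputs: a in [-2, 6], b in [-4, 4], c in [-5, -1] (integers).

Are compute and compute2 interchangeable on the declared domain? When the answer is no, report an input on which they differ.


Reading the diff, among the changes: local variable names differ, and min/max/abs usage differs.
Spot check at a=3, b=-3, c=-2 — compute: tmp := -9 | (((a - -5) + (a - c)) > (a - b)): true | c := 5 | res := 1 | iter i=3: | res := -26 | iter i=4: | res := -62 | iter i=5: | res := -107 | iter i=6: | res := -161 | res := 3 | result -9. compute2: tmp := -9 | (((a - -5) + (a - c)) > (a - b)): true | c := 5 | cur := 1 | iter i=3: | cur := -26 | iter i=4: | cur := -62 | iter i=5: | cur := -107 | iter i=6: | cur := -161 | cur := 3 | result -9. Both give -9.
Every one of the 405 inputs gives matching results.
verdict: equivalent


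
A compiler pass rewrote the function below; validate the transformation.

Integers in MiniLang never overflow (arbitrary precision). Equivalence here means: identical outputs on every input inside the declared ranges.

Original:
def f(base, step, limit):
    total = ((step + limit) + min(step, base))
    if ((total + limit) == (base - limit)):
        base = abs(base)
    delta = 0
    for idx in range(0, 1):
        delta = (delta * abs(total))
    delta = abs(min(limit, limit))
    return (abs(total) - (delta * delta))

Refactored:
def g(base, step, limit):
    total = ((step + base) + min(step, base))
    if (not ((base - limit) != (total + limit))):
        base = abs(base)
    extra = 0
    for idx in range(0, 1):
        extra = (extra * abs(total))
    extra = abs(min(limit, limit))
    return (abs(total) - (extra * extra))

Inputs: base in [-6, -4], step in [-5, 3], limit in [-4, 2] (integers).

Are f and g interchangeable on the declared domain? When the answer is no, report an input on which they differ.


These are not equivalent — on base=-6, step=-5, limit=-4 the outputs split (-1 vs 1).
f: total = -15; ((total + limit) == (base - limit)) -> false; delta = 0; [idx=0]; delta = 0; delta = 4; return -1
g: total = -17; (not ((base - limit) != (total + limit))) -> false; extra = 0; [idx=0]; extra = 0; extra = 4; return 1
verdict: not equivalent; witness: base=-6, step=-5, limit=-4


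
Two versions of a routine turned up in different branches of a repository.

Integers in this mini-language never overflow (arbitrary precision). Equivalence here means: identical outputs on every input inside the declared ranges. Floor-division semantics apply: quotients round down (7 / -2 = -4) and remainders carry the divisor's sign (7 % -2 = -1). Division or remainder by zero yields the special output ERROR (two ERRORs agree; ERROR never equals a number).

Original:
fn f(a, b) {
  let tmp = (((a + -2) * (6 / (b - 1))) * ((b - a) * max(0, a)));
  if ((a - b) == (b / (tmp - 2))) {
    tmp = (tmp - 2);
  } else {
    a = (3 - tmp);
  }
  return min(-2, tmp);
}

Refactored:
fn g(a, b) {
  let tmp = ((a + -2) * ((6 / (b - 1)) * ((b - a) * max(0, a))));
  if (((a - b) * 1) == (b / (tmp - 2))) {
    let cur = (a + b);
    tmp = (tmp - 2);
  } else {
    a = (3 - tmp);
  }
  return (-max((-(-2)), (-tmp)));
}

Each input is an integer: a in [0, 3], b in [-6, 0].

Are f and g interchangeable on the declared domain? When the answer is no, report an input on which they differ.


Equivalent — the differences include constant usage differs; and local variable names differ; and statement counts differ; and arithmetic usage differs; and min/max/abs usage differs, yet no declared input distinguishes the two.
Tracing a=1, b=-4: f: tmp becomes -10; next ((a - b) == (b / (tmp - 2))) evaluates to false; next a becomes 13; next final value -10 | g: tmp becomes -10; next (((a - b) * 1) == (b / (tmp - 2))) evaluates to false; next a becomes 13; next final value -10 — matching result -10.
Checked all 28 inputs in the declared domain: the outputs agree on every one.
verdict: equivalent


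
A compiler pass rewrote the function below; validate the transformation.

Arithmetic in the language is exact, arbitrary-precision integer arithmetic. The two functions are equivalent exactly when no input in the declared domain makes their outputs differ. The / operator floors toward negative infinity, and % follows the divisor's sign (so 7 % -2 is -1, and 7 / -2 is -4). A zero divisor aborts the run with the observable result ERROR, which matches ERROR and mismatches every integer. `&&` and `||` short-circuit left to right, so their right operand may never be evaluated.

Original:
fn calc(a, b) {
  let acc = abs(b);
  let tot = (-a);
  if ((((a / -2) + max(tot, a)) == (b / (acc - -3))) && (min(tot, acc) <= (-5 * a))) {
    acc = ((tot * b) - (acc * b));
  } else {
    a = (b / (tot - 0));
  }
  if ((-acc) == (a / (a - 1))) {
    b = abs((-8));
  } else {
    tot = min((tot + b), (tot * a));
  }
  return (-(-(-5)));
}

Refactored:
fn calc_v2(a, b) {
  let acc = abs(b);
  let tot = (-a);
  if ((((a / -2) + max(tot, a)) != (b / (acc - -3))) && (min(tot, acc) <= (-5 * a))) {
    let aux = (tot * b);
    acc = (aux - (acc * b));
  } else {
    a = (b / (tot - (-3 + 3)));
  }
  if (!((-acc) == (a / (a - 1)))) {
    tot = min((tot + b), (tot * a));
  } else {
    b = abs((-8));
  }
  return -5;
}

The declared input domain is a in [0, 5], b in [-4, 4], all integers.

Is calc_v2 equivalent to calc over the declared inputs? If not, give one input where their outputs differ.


These are not equivalent — on a=0, b=-4 the outputs split (ERROR vs -5).
calc: acc=4, then tot=0, then ((((a / -2) + max(tot, a)) == (b / (acc - -3))) && (min(tot, acc) <= (-5 * a))) is false, then a zero divisor aborts: ERROR
calc_v2: acc=4, then tot=0, then ((((a / -2) + max(tot, a)) != (b / (acc - -3))) && (min(tot, acc) <= (-5 * a))) is true, then aux=0, then acc=16, then (!((-acc) == (a / (a - 1)))) is true, then tot=-4, then returns -5
verdict: not equivalent; witness: a=0, b=-4


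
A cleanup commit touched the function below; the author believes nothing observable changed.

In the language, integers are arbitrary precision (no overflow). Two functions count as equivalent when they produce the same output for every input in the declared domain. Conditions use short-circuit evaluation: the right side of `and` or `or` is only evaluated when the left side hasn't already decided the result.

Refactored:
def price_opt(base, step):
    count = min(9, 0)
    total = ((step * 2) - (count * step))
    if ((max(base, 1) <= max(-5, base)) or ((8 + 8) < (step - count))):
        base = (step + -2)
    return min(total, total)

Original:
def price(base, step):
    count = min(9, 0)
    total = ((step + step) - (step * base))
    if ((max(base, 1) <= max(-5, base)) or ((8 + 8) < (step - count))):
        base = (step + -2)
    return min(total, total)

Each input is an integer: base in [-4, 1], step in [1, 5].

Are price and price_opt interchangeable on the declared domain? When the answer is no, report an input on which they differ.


Not equivalent: base=-4, step=1 separates them (6 vs 2).
price: count becomes 0; next total becomes 6; next ((max(base, 1) <= max(-5, base)) or ((8 + 8) < (step - count))) evaluates to false; next final value 6
price_opt: count becomes 0; next total becomes 2; next ((max(base, 1) <= max(-5, base)) or ((8 + 8) < (step - count))) evaluates to false; next final value 2
verdict: not equivalent; witness: base=-4, step=1


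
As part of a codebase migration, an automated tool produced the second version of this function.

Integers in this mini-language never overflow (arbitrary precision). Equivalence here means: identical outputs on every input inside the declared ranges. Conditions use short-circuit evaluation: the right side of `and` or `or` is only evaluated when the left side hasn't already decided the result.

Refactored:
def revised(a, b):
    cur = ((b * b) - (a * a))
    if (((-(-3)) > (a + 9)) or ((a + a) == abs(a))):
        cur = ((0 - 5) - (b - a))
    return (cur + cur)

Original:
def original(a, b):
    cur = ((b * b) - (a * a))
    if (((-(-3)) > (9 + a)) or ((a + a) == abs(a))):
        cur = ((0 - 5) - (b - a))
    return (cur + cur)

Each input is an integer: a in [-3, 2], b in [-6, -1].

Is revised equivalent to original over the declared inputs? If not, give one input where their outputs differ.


Comparing the listings, the differences include: same computation, different form.
Spot check at a=1, b=-1 — original: cur := 0 | (((-(-3)) > (9 + a)) or ((a + a) == abs(a))): false | result 0. revised: cur := 0 | (((-(-3)) > (a + 9)) or ((a + a) == abs(a))): false | result 0. Both give 0.
Every one of the 36 inputs gives matching results.
verdict: equivalent


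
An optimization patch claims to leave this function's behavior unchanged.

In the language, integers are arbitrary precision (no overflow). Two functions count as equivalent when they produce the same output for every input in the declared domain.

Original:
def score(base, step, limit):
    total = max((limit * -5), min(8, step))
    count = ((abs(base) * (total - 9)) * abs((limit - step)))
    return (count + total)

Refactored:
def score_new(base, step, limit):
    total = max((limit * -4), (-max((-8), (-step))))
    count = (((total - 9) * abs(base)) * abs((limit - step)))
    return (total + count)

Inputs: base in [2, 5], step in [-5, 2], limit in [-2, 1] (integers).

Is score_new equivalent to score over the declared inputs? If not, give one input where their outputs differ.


Not equivalent: base=2, step=-5, limit=-2 separates them (16 vs 2).
score: total := 10 | count := 6 | result 16
score_new: total := 8 | count := -6 | result 2
verdict: not equivalent; witness: base=2, step=-5, limit=-2


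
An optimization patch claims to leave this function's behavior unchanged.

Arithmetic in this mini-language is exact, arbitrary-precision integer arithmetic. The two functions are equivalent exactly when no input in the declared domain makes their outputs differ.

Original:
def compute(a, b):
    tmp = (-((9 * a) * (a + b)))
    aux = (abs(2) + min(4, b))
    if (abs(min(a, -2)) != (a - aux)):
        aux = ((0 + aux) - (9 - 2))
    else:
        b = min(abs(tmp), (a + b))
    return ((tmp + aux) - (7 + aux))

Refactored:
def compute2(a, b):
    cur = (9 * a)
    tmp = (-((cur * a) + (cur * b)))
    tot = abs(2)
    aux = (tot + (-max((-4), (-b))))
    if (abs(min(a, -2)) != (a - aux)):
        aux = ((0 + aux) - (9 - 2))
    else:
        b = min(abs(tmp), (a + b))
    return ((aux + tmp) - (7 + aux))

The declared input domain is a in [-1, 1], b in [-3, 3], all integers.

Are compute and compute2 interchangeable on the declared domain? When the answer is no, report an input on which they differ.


Comparing the listings, the differences include: local variable names differ; arithmetic usage differs; statement counts differ; min/max/abs usage differs.
Spot check at a=1, b=2 — compute: tmp := -27 | aux := 4 | (abs(min(a, -2)) != (a - aux)): true | aux := -3 | result -34. compute2: cur := 9 | tmp := -27 | tot := 2 | aux := 4 | (abs(min(a, -2)) != (a - aux)): true | aux := -3 | result -34. Both give -34.
Sweeping the whole domain (21 inputs) finds no disagreement.
verdict: equivalent


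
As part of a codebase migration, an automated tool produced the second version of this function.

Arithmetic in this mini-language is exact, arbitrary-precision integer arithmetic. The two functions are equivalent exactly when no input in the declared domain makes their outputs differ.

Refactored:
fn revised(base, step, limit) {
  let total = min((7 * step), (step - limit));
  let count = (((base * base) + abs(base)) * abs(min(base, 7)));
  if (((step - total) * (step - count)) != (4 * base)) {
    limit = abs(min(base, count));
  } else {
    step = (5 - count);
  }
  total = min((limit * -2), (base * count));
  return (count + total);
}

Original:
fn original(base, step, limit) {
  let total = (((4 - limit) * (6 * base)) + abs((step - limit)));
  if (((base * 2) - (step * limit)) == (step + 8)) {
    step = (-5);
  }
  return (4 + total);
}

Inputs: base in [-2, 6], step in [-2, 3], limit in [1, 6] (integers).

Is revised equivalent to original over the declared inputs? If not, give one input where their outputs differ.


base=-2, step=-2, limit=1 yields -29 from original but -12 from revised.
verdict: not equivalent; witness: base=-2, step=-2, limit=1


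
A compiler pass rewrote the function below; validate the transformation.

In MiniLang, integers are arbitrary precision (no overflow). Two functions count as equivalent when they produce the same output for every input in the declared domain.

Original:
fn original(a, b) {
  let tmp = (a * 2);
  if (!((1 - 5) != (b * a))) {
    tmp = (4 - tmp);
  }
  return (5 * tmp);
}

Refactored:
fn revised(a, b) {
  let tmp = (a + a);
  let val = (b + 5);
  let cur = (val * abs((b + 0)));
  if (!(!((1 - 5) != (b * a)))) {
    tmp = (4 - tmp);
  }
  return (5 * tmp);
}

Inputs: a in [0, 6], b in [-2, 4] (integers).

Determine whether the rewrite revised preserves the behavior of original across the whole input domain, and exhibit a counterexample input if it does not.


Input a=0, b=-2: 0 from original versus 20 from revised.
verdict: not equivalent; witness: a=0, b=-2
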